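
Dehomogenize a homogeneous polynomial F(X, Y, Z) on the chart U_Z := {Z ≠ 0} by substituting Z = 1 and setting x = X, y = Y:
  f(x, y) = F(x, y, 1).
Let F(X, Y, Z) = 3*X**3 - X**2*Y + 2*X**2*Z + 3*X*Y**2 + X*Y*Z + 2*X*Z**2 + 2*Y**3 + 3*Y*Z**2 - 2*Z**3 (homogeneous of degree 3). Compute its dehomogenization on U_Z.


f(x, y) = 3*x**3 - x**2*y + 2*x**2 + 3*x*y**2 + x*y + 2*x + 2*y**3 + 3*y - 2

On U_Z we set Z = 1. Each monomial c·X^i·Y^j·Z^k in F becomes c·x^i·y^j·1^k = c·x^i·y^j.
Substituting Z = 1: F(X, Y, 1) = 3*x**3 - x**2*y + 2*x**2 + 3*x*y**2 + x*y + 2*x + 2*y**3 + 3*y - 2.
Note: deg(f) ≤ deg(F) = 3; strict inequality happens when F is divisible by Z (lost terms).


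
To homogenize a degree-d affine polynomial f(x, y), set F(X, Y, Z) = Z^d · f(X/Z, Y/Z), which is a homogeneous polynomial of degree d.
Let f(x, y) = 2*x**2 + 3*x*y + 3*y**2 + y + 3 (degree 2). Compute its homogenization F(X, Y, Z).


F(X, Y, Z) = 2*X**2 + 3*X*Y + 3*Y**2 + Y*Z + 3*Z**2

deg(f) = 2.
Substitute x = X/Z, y = Y/Z into f, then multiply by Z^2.
  monomial 2·x^2·y^0 ↦ 2·X^2·Y^0·Z^0.
  monomial 3·x^1·y^1 ↦ 3·X^1·Y^1·Z^0.
  monomial 3·x^0·y^2 ↦ 3·X^0·Y^2·Z^0.
  monomial 1·x^0·y^1 ↦ 1·X^0·Y^1·Z^1.
  monomial 3·x^0·y^0 ↦ 3·X^0·Y^0·Z^2.
Collecting: F(X, Y, Z) = 2*X**2 + 3*X*Y + 3*Y**2 + Y*Z + 3*Z**2.


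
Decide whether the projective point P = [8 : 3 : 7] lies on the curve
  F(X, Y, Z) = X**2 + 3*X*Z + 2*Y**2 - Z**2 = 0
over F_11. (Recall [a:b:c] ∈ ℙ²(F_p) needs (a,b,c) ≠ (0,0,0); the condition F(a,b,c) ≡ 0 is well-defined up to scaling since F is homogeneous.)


F(8,3,7) ≡ 3 (mod 11); P is NOT on the curve.

Evaluate F(8, 3, 7) term-by-term (mod 11).
  X**2 ↦ 1·64·1·1 = 64
  3*X*Z ↦ 3·8·1·7 = 168
  2*Y**2 ↦ 2·1·9·1 = 18
  -Z**2 ↦ -1·1·1·49 = -49
Sum: F(8, 3, 7) = (64) + (168) + (18) + (-49) = 201.
Reducing mod 11: 201 ≡ 3 (mod 11).
Since F(a, b, c) ≡ 3 ≠ 0 (mod 11), P does NOT lie on the curve.


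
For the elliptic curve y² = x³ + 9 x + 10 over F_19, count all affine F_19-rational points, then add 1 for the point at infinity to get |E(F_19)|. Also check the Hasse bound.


Affine points = {(1, 1), (1, 18), (2, 6), (2, 13), (3, 8), (3, 11), (5, 3), (5, 16), (7, 6), (7, 13), (8, 9), (8, 10), (10, 6), (10, 13), (13, 5), (13, 14), (14, 7), (14, 12), (15, 9), (15, 10), (18, 0)}; affine count = 21; |E(F_19)| = 22.

Discriminant check: Δ ∝ 4a³ + 27b² = 4·9³ + 27·10² = 4·729 + 27·100 ≡ 11 (mod 19). Nonzero ⇒ E is nonsingular.
For each x ∈ F_19, compute rhs = x³ + 9·x + 10 mod 19, then count y ∈ F_19 with y² ≡ rhs.
  x = 0: rhs = 10, matching y values: none (0 points).
  x = 1: rhs = 1, matching y values: 1, 18 (2 points).
  x = 2: rhs = 17, matching y values: 6, 13 (2 points).
  x = 3: rhs = 7, matching y values: 8, 11 (2 points).
  x = 4: rhs = 15, matching y values: none (0 points).
  x = 5: rhs = 9, matching y values: 3, 16 (2 points).
  x = 6: rhs = 14, matching y values: none (0 points).
  x = 7: rhs = 17, matching y values: 6, 13 (2 points).
  x = 8: rhs = 5, matching y values: 9, 10 (2 points).
  x = 9: rhs = 3, matching y values: none (0 points).
  x = 10: rhs = 17, matching y values: 6, 13 (2 points).
  x = 11: rhs = 15, matching y values: none (0 points).
  x = 12: rhs = 3, matching y values: none (0 points).
  x = 13: rhs = 6, matching y values: 5, 14 (2 points).
  x = 14: rhs = 11, matching y values: 7, 12 (2 points).
  x = 15: rhs = 5, matching y values: 9, 10 (2 points).
  x = 16: rhs = 13, matching y values: none (0 points).
  x = 17: rhs = 3, matching y values: none (0 points).
  x = 18: rhs = 0, matching y values: 0 (1 points).
Total affine count: 21.
Full point count |E(F_19)| = 21 + 1 = 22.
Hasse bound: |22 − (19+1)| = |2| = 2 ≤ 2√19 ≈ 8.7178 ✓.


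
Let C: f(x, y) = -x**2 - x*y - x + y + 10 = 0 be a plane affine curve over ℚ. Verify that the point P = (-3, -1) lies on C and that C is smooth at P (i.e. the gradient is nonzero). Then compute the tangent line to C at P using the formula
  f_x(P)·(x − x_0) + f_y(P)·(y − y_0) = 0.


Tangent line at P: 6*x + 4*y + 22 = 0.

Step 1: f(-3, -1) = 0, so P lies on C.
Step 2: partial derivatives
  f_x(x, y) = -2*x - y - 1, f_y(x, y) = 1 - x.
  f_x(P) = 6, f_y(P) = 4 (gradient nonzero, so P is smooth).
Step 3: tangent line at P: 6·(x − -3) + 4·(y − -1) = 0.
Expanding: 6*x + 4*y + 22 = 0.


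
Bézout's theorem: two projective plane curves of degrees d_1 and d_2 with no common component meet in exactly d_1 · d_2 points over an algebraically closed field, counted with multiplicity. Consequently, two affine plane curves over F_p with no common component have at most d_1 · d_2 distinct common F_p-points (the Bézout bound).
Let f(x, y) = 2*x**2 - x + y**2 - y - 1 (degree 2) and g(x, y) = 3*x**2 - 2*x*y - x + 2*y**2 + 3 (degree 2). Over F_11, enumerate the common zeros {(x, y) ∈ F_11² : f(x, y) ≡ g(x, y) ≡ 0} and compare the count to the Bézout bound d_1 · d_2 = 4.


Common zeros: {(7, 7), (9, 2)}; count = 2; Bézout bound = 4.

deg(f) = 2, deg(g) = 2, so Bézout bound = 4.
Scan x ∈ F_11. For each x, list the y ∈ F_11 with f(x, y) ≡ 0 and those with g(x, y) ≡ 0 (mod 11); the common zeros in that column are the intersection.
  x = 0: f ≡ 0 at y ∈ {4, 8}; g ≡ 0 at y ∈ {2, 9}; common: ∅.
  x = 1: f ≡ 0 at y ∈ {0, 1}; g ≡ 0 at y ∈ ∅; common: ∅.
  x = 2: f ≡ 0 at y ∈ {3, 9}; g ≡ 0 at y ∈ {1}; common: ∅.
  x = 3: f ≡ 0 at y ∈ {6}; g ≡ 0 at y ∈ ∅; common: ∅.
  x = 4: f ≡ 0 at y ∈ {3, 9}; g ≡ 0 at y ∈ ∅; common: ∅.
  x = 5: f ≡ 0 at y ∈ {0, 1}; g ≡ 0 at y ∈ {8}; common: ∅.
  x = 6: f ≡ 0 at y ∈ {4, 8}; g ≡ 0 at y ∈ ∅; common: ∅.
  x = 7: f ≡ 0 at y ∈ {5, 7}; g ≡ 0 at y ∈ {0, 7}; common: {7}.
  x = 8: f ≡ 0 at y ∈ {2, 10}; g ≡ 0 at y ∈ {0, 8}; common: ∅.
  x = 9: f ≡ 0 at y ∈ {2, 10}; g ≡ 0 at y ∈ {2, 7}; common: {2}.
  x = 10: f ≡ 0 at y ∈ {5, 7}; g ≡ 0 at y ∈ {1, 9}; common: ∅.
Collecting: common zeros = {(7, 7), (9, 2)}, so the count is 2.
Comparison with the Bézout bound: 2 ≤ 4 = deg(f)·deg(g), as expected for curves with no common component (the affine F_11-count falls short of the bound because intersections may lie at infinity, over extension fields, or carry multiplicity).


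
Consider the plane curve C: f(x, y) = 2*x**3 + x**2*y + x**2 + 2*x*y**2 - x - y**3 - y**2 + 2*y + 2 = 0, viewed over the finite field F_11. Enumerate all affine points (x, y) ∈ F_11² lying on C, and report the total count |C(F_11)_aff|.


Affine F_11-points: {(0, 10), (2, 5), (3, 1), (4, 2), (4, 6), (4, 10), (5, 3), (6, 9), (7, 4), (7, 10), (8, 7), (9, 8)}; count = 12.

For each of the 121 pairs (x, y) ∈ F_11², evaluate f(x, y) mod 11. Record the zeros.
  x = 0: [0↦2, 1↦2, 2↦5, 3↦5, 4↦7, 5↦5, 6↦4, 7↦9, 8↦3, 9↦2, 10↦0]  zeros at y ∈ {10}
  x = 1: [0↦4, 1↦7, 2↦6, 3↦6, 4↦1, 5↦7, 6↦7, 7↦6, 8↦9, 9↦10, 10↦3]  zeros at y ∈ ∅
  x = 2: [0↦9, 1↦6, 2↦3, 3↦5, 4↦6, 5↦0, 6↦3, 7↦9, 8↦1, 9↦6, 10↦7]  zeros at y ∈ {5}
  x = 3: [0↦7, 1↦0, 2↦8, 3↦3, 4↦1, 5↦7, 6↦4, 7↦8, 8↦2, 9↦2, 10↦2]  zeros at y ∈ {1}
  x = 4: [0↦10, 1↦1, 2↦0, 3↦1, 4↦9, 5↦7, 6↦0, 7↦4, 8↦2, 9↦10, 10↦0]  zeros at y ∈ {2, 6, 10}
  x = 5: [0↦8, 1↦10, 2↦2, 3↦0, 4↦9, 5↦1, 6↦3, 7↦9, 8↦2, 9↦9, 10↦2]  zeros at y ∈ {3}
  x = 6: [0↦2, 1↦6, 2↦4, 3↦1, 4↦2, 5↦1, 6↦3, 7↦2, 8↦3, 9↦0, 10↦9]  zeros at y ∈ {9}
  x = 7: [0↦4, 1↦1, 2↦7, 3↦5, 4↦0, 5↦8, 6↦1, 7↦6, 8↦6, 9↦6, 10↦0]  zeros at y ∈ {4, 10}
  x = 8: [0↦4, 1↦7, 2↦1, 3↦2, 4↦4, 5↦1, 6↦9, 7↦0, 8↦1, 9↦6, 10↦9]  zeros at y ∈ {7}
  x = 9: [0↦3, 1↦3, 2↦9, 3↦4, 4↦4, 5↦3, 6↦6, 7↦7, 8↦0, 9↦1, 10↦4]  zeros at y ∈ {8}
  x = 10: [0↦2, 1↦1, 2↦10, 3↦1, 4↦1, 5↦4, 6↦4, 7↦6, 8↦4, 9↦3, 10↦8]  zeros at y ∈ ∅
Collecting zeros: affine points = {(0, 10), (2, 5), (3, 1), (4, 2), (4, 6), (4, 10), (5, 3), (6, 9), (7, 4), (7, 10), (8, 7), (9, 8)}.
Total count |C(F_11)_aff| = 12.


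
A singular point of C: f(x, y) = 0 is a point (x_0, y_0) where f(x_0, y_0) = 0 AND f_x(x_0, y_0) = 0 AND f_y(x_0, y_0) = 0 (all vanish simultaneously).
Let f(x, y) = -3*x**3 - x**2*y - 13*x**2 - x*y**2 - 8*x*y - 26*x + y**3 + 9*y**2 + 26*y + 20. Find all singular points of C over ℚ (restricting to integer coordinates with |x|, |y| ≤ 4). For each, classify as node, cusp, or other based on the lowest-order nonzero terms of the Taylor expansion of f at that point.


Singular points: {(-1, -3)}; classification: node.

Compute partial derivatives:
  f_x = -9*x**2 - 2*x*y - 26*x - y**2 - 8*y - 26.
  f_y = -x**2 - 2*x*y - 8*x + 3*y**2 + 18*y + 26.
Scan x_0 ∈ {−4, ..., 4}. For each x_0, f_y(x_0, y) is a polynomial in y; find its integer roots y ∈ {−4, ..., 4}, then test f_x and f at those candidates.
  x = -4: f_y(-4, y) = 3*y**2 + 26*y + 42; no integer root y with |y| ≤ 4.
  x = -3: f_y(-3, y) = 3*y**2 + 24*y + 41; no integer root y with |y| ≤ 4.
  x = -2: f_y(-2, y) = 3*y**2 + 22*y + 38; no integer root y with |y| ≤ 4.
  x = -1: f_y(-1, y) = 3*y**2 + 20*y + 33; vanishes at y ∈ {-3}. (-1, -3): f_x = 0, f = 0 — SINGULAR.
  x = 0: f_y(0, y) = 3*y**2 + 18*y + 26; no integer root y with |y| ≤ 4.
  x = 1: f_y(1, y) = 3*y**2 + 16*y + 17; no integer root y with |y| ≤ 4.
  x = 2: f_y(2, y) = 3*y**2 + 14*y + 6; no integer root y with |y| ≤ 4.
  x = 3: f_y(3, y) = 3*y**2 + 12*y - 7; no integer root y with |y| ≤ 4.
  x = 4: f_y(4, y) = 3*y**2 + 10*y - 22; no integer root y with |y| ≤ 4.
Only singular point on the grid: (-1, -3).
Classify: substitute x = -1 + u, y = -3 + v and expand: f = -3*u**3 - u**2*v - u**2 - u*v**2 + v**3 + v**2.
No constant or linear terms (consistent with a singular point). Quadratic part: -u**2 + v**2. Cubic part: -3*u**3 - u**2*v - u*v**2 + v**3.
The quadratic part v**2 - u**2 = (v − u)(v + u) splits into two distinct linear factors, so there are two distinct tangent lines y − -3 = ±(x − -1) — this is a node (ordinary double point).
Classification: node.


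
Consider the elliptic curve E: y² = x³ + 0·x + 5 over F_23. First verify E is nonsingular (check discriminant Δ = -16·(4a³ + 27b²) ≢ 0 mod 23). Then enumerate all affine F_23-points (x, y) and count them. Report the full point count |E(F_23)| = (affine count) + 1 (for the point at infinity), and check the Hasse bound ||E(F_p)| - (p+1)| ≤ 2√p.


Affine points = {(1, 11), (1, 12), (2, 6), (2, 17), (3, 3), (3, 20), (4, 0), (7, 7), (7, 16), (10, 4), (10, 19), (11, 5), (11, 18), (12, 10), (12, 13), (14, 9), (14, 14), (18, 8), (18, 15), (20, 1), (20, 22), (22, 2), (22, 21)}; affine count = 23; |E(F_23)| = 24.

Discriminant check: Δ ∝ 4a³ + 27b² = 4·0³ + 27·5² = 4·0 + 27·25 ≡ 8 (mod 23). Nonzero ⇒ E is nonsingular.
For each x ∈ F_23, compute rhs = x³ + 0·x + 5 mod 23, then count y ∈ F_23 with y² ≡ rhs.
  x = 0: rhs = 5, matching y values: none (0 points).
  x = 1: rhs = 6, matching y values: 11, 12 (2 points).
  x = 2: rhs = 13, matching y values: 6, 17 (2 points).
  x = 3: rhs = 9, matching y values: 3, 20 (2 points).
  x = 4: rhs = 0, matching y values: 0 (1 points).
  x = 5: rhs = 15, matching y values: none (0 points).
  x = 6: rhs = 14, matching y values: none (0 points).
  x = 7: rhs = 3, matching y values: 7, 16 (2 points).
  x = 8: rhs = 11, matching y values: none (0 points).
  x = 9: rhs = 21, matching y values: none (0 points).
  x = 10: rhs = 16, matching y values: 4, 19 (2 points).
  x = 11: rhs = 2, matching y values: 5, 18 (2 points).
  x = 12: rhs = 8, matching y values: 10, 13 (2 points).
  x = 13: rhs = 17, matching y values: none (0 points).
  x = 14: rhs = 12, matching y values: 9, 14 (2 points).
  x = 15: rhs = 22, matching y values: none (0 points).
  x = 16: rhs = 7, matching y values: none (0 points).
  x = 17: rhs = 19, matching y values: none (0 points).
  x = 18: rhs = 18, matching y values: 8, 15 (2 points).
  x = 19: rhs = 10, matching y values: none (0 points).
  x = 20: rhs = 1, matching y values: 1, 22 (2 points).
  x = 21: rhs = 20, matching y values: none (0 points).
  x = 22: rhs = 4, matching y values: 2, 21 (2 points).
Total affine count: 23.
Full point count |E(F_23)| = 23 + 1 = 24.
Hasse bound: |24 − (23+1)| = |0| = 0 ≤ 2√23 ≈ 9.5917 ✓.


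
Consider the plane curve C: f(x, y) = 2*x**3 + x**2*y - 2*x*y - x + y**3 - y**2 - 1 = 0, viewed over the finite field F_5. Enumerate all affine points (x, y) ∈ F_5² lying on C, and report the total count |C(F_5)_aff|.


Affine F_5-points: {(1, 0), (1, 3), (3, 0), (3, 2), (3, 4), (4, 3)}; count = 6.

For each of the 25 pairs (x, y) ∈ F_5², evaluate f(x, y) mod 5. Record the zeros.
  x = 0: [0↦4, 1↦4, 2↦3, 3↦2, 4↦2]  zeros at y ∈ ∅
  x = 1: [0↦0, 1↦4, 2↦2, 3↦0, 4↦4]  zeros at y ∈ {0, 3}
  x = 2: [0↦3, 1↦3, 2↦2, 3↦1, 4↦1]  zeros at y ∈ ∅
  x = 3: [0↦0, 1↦3, 2↦0, 3↦2, 4↦0]  zeros at y ∈ {0, 2, 4}
  x = 4: [0↦3, 1↦1, 2↦3, 3↦0, 4↦3]  zeros at y ∈ {3}
Collecting zeros: affine points = {(1, 0), (1, 3), (3, 0), (3, 2), (3, 4), (4, 3)}.
Total count |C(F_5)_aff| = 6.


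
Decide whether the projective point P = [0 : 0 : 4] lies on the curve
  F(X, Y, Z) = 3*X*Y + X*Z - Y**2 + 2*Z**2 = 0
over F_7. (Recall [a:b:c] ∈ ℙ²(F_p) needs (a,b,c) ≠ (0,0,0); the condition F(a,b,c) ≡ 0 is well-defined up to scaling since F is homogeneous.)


F(0,0,4) ≡ 4 (mod 7); P is NOT on the curve.

Evaluate F(0, 0, 4) term-by-term (mod 7).
  3*X*Y ↦ 3·0·0·1 = 0
  X*Z ↦ 1·0·1·4 = 0
  -Y**2 ↦ -1·1·0·1 = 0
  2*Z**2 ↦ 2·1·1·16 = 32
Sum: F(0, 0, 4) = (0) + (0) + (0) + (32) = 32.
Reducing mod 7: 32 ≡ 4 (mod 7).
Since F(a, b, c) ≡ 4 ≠ 0 (mod 7), P does NOT lie on the curve.


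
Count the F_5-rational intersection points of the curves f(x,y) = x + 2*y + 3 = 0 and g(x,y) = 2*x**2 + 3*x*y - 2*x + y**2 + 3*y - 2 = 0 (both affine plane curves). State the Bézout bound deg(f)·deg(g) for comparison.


Common zeros: {(1, 3)}; count = 1; Bézout bound = 2.

deg(f) = 1, deg(g) = 2, so Bézout bound = 2.
Scan x ∈ F_5. For each x, list the y ∈ F_5 with f(x, y) ≡ 0 and those with g(x, y) ≡ 0 (mod 5); the common zeros in that column are the intersection.
  x = 0: f ≡ 0 at y ∈ {1}; g ≡ 0 at y ∈ ∅; common: ∅.
  x = 1: f ≡ 0 at y ∈ {3}; g ≡ 0 at y ∈ {1, 3}; common: {3}.
  x = 2: f ≡ 0 at y ∈ {0}; g ≡ 0 at y ∈ ∅; common: ∅.
  x = 3: f ≡ 0 at y ∈ {2}; g ≡ 0 at y ∈ {0, 3}; common: ∅.
  x = 4: f ≡ 0 at y ∈ {4}; g ≡ 0 at y ∈ ∅; common: ∅.
Collecting: common zeros = {(1, 3)}, so the count is 1.
Comparison with the Bézout bound: 1 ≤ 2 = deg(f)·deg(g), as expected for curves with no common component (the affine F_5-count falls short of the bound because intersections may lie at infinity, over extension fields, or carry multiplicity).


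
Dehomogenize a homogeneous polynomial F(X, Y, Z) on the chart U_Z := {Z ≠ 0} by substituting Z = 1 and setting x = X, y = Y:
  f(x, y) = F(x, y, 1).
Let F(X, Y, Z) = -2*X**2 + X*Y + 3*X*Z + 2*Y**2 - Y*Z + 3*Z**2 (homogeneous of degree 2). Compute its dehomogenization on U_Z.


f(x, y) = -2*x**2 + x*y + 3*x + 2*y**2 - y + 3

On U_Z we set Z = 1. Each monomial c·X^i·Y^j·Z^k in F becomes c·x^i·y^j·1^k = c·x^i·y^j.
Substituting Z = 1: F(X, Y, 1) = -2*x**2 + x*y + 3*x + 2*y**2 - y + 3.
Note: deg(f) ≤ deg(F) = 2; strict inequality happens when F is divisible by Z (lost terms).


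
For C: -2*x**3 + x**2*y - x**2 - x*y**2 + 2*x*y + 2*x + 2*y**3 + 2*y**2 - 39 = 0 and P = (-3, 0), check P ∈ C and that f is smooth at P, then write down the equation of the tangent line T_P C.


Tangent line at P: -46*x + 3*y - 138 = 0.

Step 1: f(-3, 0) = 0, so P lies on C.
Step 2: partial derivatives
  f_x(x, y) = -6*x**2 + 2*x*y - 2*x - y**2 + 2*y + 2, f_y(x, y) = x**2 - 2*x*y + 2*x + 6*y**2 + 4*y.
  f_x(P) = -46, f_y(P) = 3 (gradient nonzero, so P is smooth).
Step 3: tangent line at P: -46·(x − -3) + 3·(y − 0) = 0.
Expanding: -46*x + 3*y - 138 = 0.


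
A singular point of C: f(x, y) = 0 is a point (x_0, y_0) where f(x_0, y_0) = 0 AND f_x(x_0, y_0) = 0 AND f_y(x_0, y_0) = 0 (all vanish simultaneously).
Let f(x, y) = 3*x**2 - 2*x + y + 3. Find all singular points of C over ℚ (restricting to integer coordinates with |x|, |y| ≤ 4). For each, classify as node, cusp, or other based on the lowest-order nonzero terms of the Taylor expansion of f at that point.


No singular points in the scanned grid; C is smooth there.

Compute partial derivatives:
  f_x = 6*x - 2.
  f_y = 1.
f_y = 1 is a nonzero constant, so f_y never vanishes: no point (x, y) can satisfy f = f_x = f_y = 0. In particular no (x, y) ∈ {−4, ..., 4}² is singular; the curve is smooth.


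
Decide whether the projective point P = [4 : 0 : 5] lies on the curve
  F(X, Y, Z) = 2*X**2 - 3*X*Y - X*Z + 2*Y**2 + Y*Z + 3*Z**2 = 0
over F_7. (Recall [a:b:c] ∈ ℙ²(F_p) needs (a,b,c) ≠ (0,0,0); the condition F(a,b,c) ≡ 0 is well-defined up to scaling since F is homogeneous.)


F(4,0,5) ≡ 3 (mod 7); P is NOT on the curve.

Evaluate F(4, 0, 5) term-by-term (mod 7).
  2*X**2 ↦ 2·16·1·1 = 32
  -3*X*Y ↦ -3·4·0·1 = 0
  -X*Z ↦ -1·4·1·5 = -20
  2*Y**2 ↦ 2·1·0·1 = 0
  Y*Z ↦ 1·1·0·5 = 0
  3*Z**2 ↦ 3·1·1·25 = 75
Sum: F(4, 0, 5) = (32) + (0) + (-20) + (0) + (0) + (75) = 87.
Reducing mod 7: 87 ≡ 3 (mod 7).
Since F(a, b, c) ≡ 3 ≠ 0 (mod 7), P does NOT lie on the curve.


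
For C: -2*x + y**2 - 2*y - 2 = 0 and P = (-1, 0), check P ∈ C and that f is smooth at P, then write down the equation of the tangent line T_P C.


Tangent line at P: -2*x - 2*y - 2 = 0.

Step 1: f(-1, 0) = 0, so P lies on C.
Step 2: partial derivatives
  f_x(x, y) = -2, f_y(x, y) = 2*y - 2.
  f_x(P) = -2, f_y(P) = -2 (gradient nonzero, so P is smooth).
Step 3: tangent line at P: -2·(x − -1) + -2·(y − 0) = 0.
Expanding: -2*x - 2*y - 2 = 0.


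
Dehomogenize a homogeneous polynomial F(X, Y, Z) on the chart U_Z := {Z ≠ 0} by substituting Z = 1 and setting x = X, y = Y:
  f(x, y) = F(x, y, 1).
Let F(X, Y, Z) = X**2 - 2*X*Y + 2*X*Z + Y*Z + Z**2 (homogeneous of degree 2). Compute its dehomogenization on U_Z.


f(x, y) = x**2 - 2*x*y + 2*x + y + 1

On U_Z we set Z = 1. Each monomial c·X^i·Y^j·Z^k in F becomes c·x^i·y^j·1^k = c·x^i·y^j.
Substituting Z = 1: F(X, Y, 1) = x**2 - 2*x*y + 2*x + y + 1.
Note: deg(f) ≤ deg(F) = 2; strict inequality happens when F is divisible by Z (lost terms).


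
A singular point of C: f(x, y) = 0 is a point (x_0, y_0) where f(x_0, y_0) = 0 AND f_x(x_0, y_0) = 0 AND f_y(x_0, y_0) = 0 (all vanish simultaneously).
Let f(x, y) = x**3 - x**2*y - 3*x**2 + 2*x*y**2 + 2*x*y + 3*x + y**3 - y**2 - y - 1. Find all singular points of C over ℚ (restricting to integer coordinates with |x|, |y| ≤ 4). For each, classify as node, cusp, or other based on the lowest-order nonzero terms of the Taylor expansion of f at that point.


Singular points: {(1, 0)}; classification: cusp.

Compute partial derivatives:
  f_x = 3*x**2 - 2*x*y - 6*x + 2*y**2 + 2*y + 3.
  f_y = -x**2 + 4*x*y + 2*x + 3*y**2 - 2*y - 1.
Scan x_0 ∈ {−4, ..., 4}. For each x_0, f_y(x_0, y) is a polynomial in y; find its integer roots y ∈ {−4, ..., 4}, then test f_x and f at those candidates.
  x = -4: f_y(-4, y) = 3*y**2 - 18*y - 25; no integer root y with |y| ≤ 4.
  x = -3: f_y(-3, y) = 3*y**2 - 14*y - 16; no integer root y with |y| ≤ 4.
  x = -2: f_y(-2, y) = 3*y**2 - 10*y - 9; no integer root y with |y| ≤ 4.
  x = -1: f_y(-1, y) = 3*y**2 - 6*y - 4; no integer root y with |y| ≤ 4.
  x = 0: f_y(0, y) = 3*y**2 - 2*y - 1; vanishes at y ∈ {1}. (0, 1): f_x = 7 ≠ 0.
  x = 1: f_y(1, y) = 3*y**2 + 2*y; vanishes at y ∈ {0}. (1, 0): f_x = 0, f = 0 — SINGULAR.
  x = 2: f_y(2, y) = 3*y**2 + 6*y - 1; no integer root y with |y| ≤ 4.
  x = 3: f_y(3, y) = 3*y**2 + 10*y - 4; no integer root y with |y| ≤ 4.
  x = 4: f_y(4, y) = 3*y**2 + 14*y - 9; no integer root y with |y| ≤ 4.
Only singular point on the grid: (1, 0).
Classify: substitute x = 1 + u, y = 0 + v and expand: f = u**3 - u**2*v + 2*u*v**2 + v**3 + v**2.
No constant or linear terms (consistent with a singular point). Quadratic part: v**2. Cubic part: u**3 - u**2*v + 2*u*v**2 + v**3.
The quadratic part v**2 is a perfect square, so there is a single (double) tangent line v = 0, i.e. y = 0. Restricting the cubic part to that line (v = 0) leaves u**3 ≠ 0, so f is not divisible by v and the branch is v² ≈ -u**3 to lowest order — this is a cusp.
Classification: cusp.


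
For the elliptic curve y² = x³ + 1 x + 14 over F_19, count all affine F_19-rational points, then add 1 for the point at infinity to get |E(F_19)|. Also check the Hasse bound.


Affine points = {(1, 4), (1, 15), (2, 9), (2, 10), (3, 5), (3, 14), (4, 5), (4, 14), (5, 7), (5, 12), (9, 7), (9, 12), (10, 6), (10, 13), (11, 8), (11, 11), (12, 5), (12, 14), (13, 1), (13, 18), (14, 6), (14, 13), (17, 2), (17, 17)}; affine count = 24; |E(F_19)| = 25.

Discriminant check: Δ ∝ 4a³ + 27b² = 4·1³ + 27·14² = 4·1 + 27·196 ≡ 14 (mod 19). Nonzero ⇒ E is nonsingular.
For each x ∈ F_19, compute rhs = x³ + 1·x + 14 mod 19, then count y ∈ F_19 with y² ≡ rhs.
  x = 0: rhs = 14, matching y values: none (0 points).
  x = 1: rhs = 16, matching y values: 4, 15 (2 points).
  x = 2: rhs = 5, matching y values: 9, 10 (2 points).
  x = 3: rhs = 6, matching y values: 5, 14 (2 points).
  x = 4: rhs = 6, matching y values: 5, 14 (2 points).
  x = 5: rhs = 11, matching y values: 7, 12 (2 points).
  x = 6: rhs = 8, matching y values: none (0 points).
  x = 7: rhs = 3, matching y values: none (0 points).
  x = 8: rhs = 2, matching y values: none (0 points).
  x = 9: rhs = 11, matching y values: 7, 12 (2 points).
  x = 10: rhs = 17, matching y values: 6, 13 (2 points).
  x = 11: rhs = 7, matching y values: 8, 11 (2 points).
  x = 12: rhs = 6, matching y values: 5, 14 (2 points).
  x = 13: rhs = 1, matching y values: 1, 18 (2 points).
  x = 14: rhs = 17, matching y values: 6, 13 (2 points).
  x = 15: rhs = 3, matching y values: none (0 points).
  x = 16: rhs = 3, matching y values: none (0 points).
  x = 17: rhs = 4, matching y values: 2, 17 (2 points).
  x = 18: rhs = 12, matching y values: none (0 points).
Total affine count: 24.
Full point count |E(F_19)| = 24 + 1 = 25.
Hasse bound: |25 − (19+1)| = |5| = 5 ≤ 2√19 ≈ 8.7178 ✓.


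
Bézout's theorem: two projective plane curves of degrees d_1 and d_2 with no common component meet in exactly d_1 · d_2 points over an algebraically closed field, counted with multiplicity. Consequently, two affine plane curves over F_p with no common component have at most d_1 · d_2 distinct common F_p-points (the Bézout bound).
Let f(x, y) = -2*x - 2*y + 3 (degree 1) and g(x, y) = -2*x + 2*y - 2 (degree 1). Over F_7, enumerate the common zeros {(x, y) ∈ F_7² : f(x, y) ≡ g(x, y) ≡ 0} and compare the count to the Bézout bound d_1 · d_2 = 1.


Common zeros: {(2, 3)}; count = 1; Bézout bound = 1.

deg(f) = 1, deg(g) = 1, so Bézout bound = 1.
Scan x ∈ F_7. For each x, list the y ∈ F_7 with f(x, y) ≡ 0 and those with g(x, y) ≡ 0 (mod 7); the common zeros in that column are the intersection.
  x = 0: f ≡ 0 at y ∈ {5}; g ≡ 0 at y ∈ {1}; common: ∅.
  x = 1: f ≡ 0 at y ∈ {4}; g ≡ 0 at y ∈ {2}; common: ∅.
  x = 2: f ≡ 0 at y ∈ {3}; g ≡ 0 at y ∈ {3}; common: {3}.
  x = 3: f ≡ 0 at y ∈ {2}; g ≡ 0 at y ∈ {4}; common: ∅.
  x = 4: f ≡ 0 at y ∈ {1}; g ≡ 0 at y ∈ {5}; common: ∅.
  x = 5: f ≡ 0 at y ∈ {0}; g ≡ 0 at y ∈ {6}; common: ∅.
  x = 6: f ≡ 0 at y ∈ {6}; g ≡ 0 at y ∈ {0}; common: ∅.
Collecting: common zeros = {(2, 3)}, so the count is 1.
Comparison with the Bézout bound: 1 ≤ 1 = deg(f)·deg(g), as expected for curves with no common component (the bound is attained).


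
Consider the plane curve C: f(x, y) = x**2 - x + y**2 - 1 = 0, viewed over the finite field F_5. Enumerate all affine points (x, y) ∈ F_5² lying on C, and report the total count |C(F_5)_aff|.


Affine F_5-points: {(0, 1), (0, 4), (1, 1), (1, 4), (2, 2), (2, 3), (3, 0), (4, 2), (4, 3)}; count = 9.

For each of the 25 pairs (x, y) ∈ F_5², evaluate f(x, y) mod 5. Record the zeros.
  x = 0: [0↦4, 1↦0, 2↦3, 3↦3, 4↦0]  zeros at y ∈ {1, 4}
  x = 1: [0↦4, 1↦0, 2↦3, 3↦3, 4↦0]  zeros at y ∈ {1, 4}
  x = 2: [0↦1, 1↦2, 2↦0, 3↦0, 4↦2]  zeros at y ∈ {2, 3}
  x = 3: [0↦0, 1↦1, 2↦4, 3↦4, 4↦1]  zeros at y ∈ {0}
  x = 4: [0↦1, 1↦2, 2↦0, 3↦0, 4↦2]  zeros at y ∈ {2, 3}
Collecting zeros: affine points = {(0, 1), (0, 4), (1, 1), (1, 4), (2, 2), (2, 3), (3, 0), (4, 2), (4, 3)}.
Total count |C(F_5)_aff| = 9.


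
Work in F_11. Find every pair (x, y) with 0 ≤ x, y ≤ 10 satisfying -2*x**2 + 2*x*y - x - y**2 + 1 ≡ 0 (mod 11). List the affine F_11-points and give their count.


Affine F_11-points: {(0, 1), (0, 10), (3, 3), (4, 9), (4, 10), (5, 3), (5, 7), (6, 0), (6, 1), (7, 7), (10, 0), (10, 9)}; count = 12.

For each of the 121 pairs (x, y) ∈ F_11², evaluate f(x, y) mod 11. Record the zeros.
  x = 0: [0↦1, 1↦0, 2↦8, 3↦3, 4↦7, 5↦9, 6↦9, 7↦7, 8↦3, 9↦8, 10↦0]  zeros at y ∈ {1, 10}
  x = 1: [0↦9, 1↦10, 2↦9, 3↦6, 4↦1, 5↦5, 6↦7, 7↦7, 8↦5, 9↦1, 10↦6]  zeros at y ∈ ∅
  x = 2: [0↦2, 1↦5, 2↦6, 3↦5, 4↦2, 5↦8, 6↦1, 7↦3, 8↦3, 9↦1, 10↦8]  zeros at y ∈ ∅
  x = 3: [0↦2, 1↦7, 2↦10, 3↦0, 4↦10, 5↦7, 6↦2, 7↦6, 8↦8, 9↦8, 10↦6]  zeros at y ∈ {3}
  x = 4: [0↦9, 1↦5, 2↦10, 3↦2, 4↦3, 5↦2, 6↦10, 7↦5, 8↦9, 9↦0, 10↦0]  zeros at y ∈ {9, 10}
  x = 5: [0↦1, 1↦10, 2↦6, 3↦0, 4↦3, 5↦4, 6↦3, 7↦0, 8↦6, 9↦10, 10↦1]  zeros at y ∈ {3, 7}
  x = 6: [0↦0, 1↦0, 2↦9, 3↦5, 4↦10, 5↦2, 6↦3, 7↦2, 8↦10, 9↦5, 10↦9]  zeros at y ∈ {0, 1}
  x = 7: [0↦6, 1↦8, 2↦8, 3↦6, 4↦2, 5↦7, 6↦10, 7↦0, 8↦10, 9↦7, 10↦2]  zeros at y ∈ {7}
  x = 8: [0↦8, 1↦1, 2↦3, 3↦3, 4↦1, 5↦8, 6↦2, 7↦5, 8↦6, 9↦5, 10↦2]  zeros at y ∈ ∅
  x = 9: [0↦6, 1↦1, 2↦5, 3↦7, 4↦7, 5↦5, 6↦1, 7↦6, 8↦9, 9↦10, 10↦9]  zeros at y ∈ ∅
  x = 10: [0↦0, 1↦8, 2↦3, 3↦7, 4↦9, 5↦9, 6↦7, 7↦3, 8↦8, 9↦0, 10↦1]  zeros at y ∈ {0, 9}
Collecting zeros: affine points = {(0, 1), (0, 10), (3, 3), (4, 9), (4, 10), (5, 3), (5, 7), (6, 0), (6, 1), (7, 7), (10, 0), (10, 9)}.
Total count |C(F_11)_aff| = 12.


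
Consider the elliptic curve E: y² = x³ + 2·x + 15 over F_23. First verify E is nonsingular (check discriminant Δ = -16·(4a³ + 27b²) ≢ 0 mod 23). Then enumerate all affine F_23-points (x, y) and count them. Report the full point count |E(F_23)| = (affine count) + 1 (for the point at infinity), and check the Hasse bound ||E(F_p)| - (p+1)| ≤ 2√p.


Affine points = {(1, 8), (1, 15), (2, 2), (2, 21), (3, 5), (3, 18), (4, 8), (4, 15), (5, 9), (5, 14), (6, 6), (6, 17), (7, 2), (7, 21), (9, 7), (9, 16), (10, 0), (14, 2), (14, 21), (15, 4), (15, 19), (16, 7), (16, 16), (18, 8), (18, 15), (19, 9), (19, 14), (21, 7), (21, 16), (22, 9), (22, 14)}; affine count = 31; |E(F_23)| = 32.

Discriminant check: Δ ∝ 4a³ + 27b² = 4·2³ + 27·15² = 4·8 + 27·225 ≡ 12 (mod 23). Nonzero ⇒ E is nonsingular.
For each x ∈ F_23, compute rhs = x³ + 2·x + 15 mod 23, then count y ∈ F_23 with y² ≡ rhs.
  x = 0: rhs = 15, matching y values: none (0 points).
  x = 1: rhs = 18, matching y values: 8, 15 (2 points).
  x = 2: rhs = 4, matching y values: 2, 21 (2 points).
  x = 3: rhs = 2, matching y values: 5, 18 (2 points).
  x = 4: rhs = 18, matching y values: 8, 15 (2 points).
  x = 5: rhs = 12, matching y values: 9, 14 (2 points).
  x = 6: rhs = 13, matching y values: 6, 17 (2 points).
  x = 7: rhs = 4, matching y values: 2, 21 (2 points).
  x = 8: rhs = 14, matching y values: none (0 points).
  x = 9: rhs = 3, matching y values: 7, 16 (2 points).
  x = 10: rhs = 0, matching y values: 0 (1 points).
  x = 11: rhs = 11, matching y values: none (0 points).
  x = 12: rhs = 19, matching y values: none (0 points).
  x = 13: rhs = 7, matching y values: none (0 points).
  x = 14: rhs = 4, matching y values: 2, 21 (2 points).
  x = 15: rhs = 16, matching y values: 4, 19 (2 points).
  x = 16: rhs = 3, matching y values: 7, 16 (2 points).
  x = 17: rhs = 17, matching y values: none (0 points).
  x = 18: rhs = 18, matching y values: 8, 15 (2 points).
  x = 19: rhs = 12, matching y values: 9, 14 (2 points).
  x = 20: rhs = 5, matching y values: none (0 points).
  x = 21: rhs = 3, matching y values: 7, 16 (2 points).
  x = 22: rhs = 12, matching y values: 9, 14 (2 points).
Total affine count: 31.
Full point count |E(F_23)| = 31 + 1 = 32.
Hasse bound: |32 − (23+1)| = |8| = 8 ≤ 2√23 ≈ 9.5917 ✓.


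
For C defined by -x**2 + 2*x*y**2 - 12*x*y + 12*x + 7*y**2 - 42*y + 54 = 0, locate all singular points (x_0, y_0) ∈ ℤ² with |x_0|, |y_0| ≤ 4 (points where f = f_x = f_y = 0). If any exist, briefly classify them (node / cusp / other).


Singular points: {(-3, 3)}; classification: node.

Compute partial derivatives:
  f_x = -2*x + 2*y**2 - 12*y + 12.
  f_y = 4*x*y - 12*x + 14*y - 42.
Scan x_0 ∈ {−4, ..., 4}. For each x_0, f_y(x_0, y) is a polynomial in y; find its integer roots y ∈ {−4, ..., 4}, then test f_x and f at those candidates.
  x = -4: f_y(-4, y) = 6 - 2*y; vanishes at y ∈ {3}. (-4, 3): f_x = 2 ≠ 0.
  x = -3: f_y(-3, y) = 2*y - 6; vanishes at y ∈ {3}. (-3, 3): f_x = 0, f = 0 — SINGULAR.
  x = -2: f_y(-2, y) = 6*y - 18; vanishes at y ∈ {3}. (-2, 3): f_x = -2 ≠ 0.
  x = -1: f_y(-1, y) = 10*y - 30; vanishes at y ∈ {3}. (-1, 3): f_x = -4 ≠ 0.
  x = 0: f_y(0, y) = 14*y - 42; vanishes at y ∈ {3}. (0, 3): f_x = -6 ≠ 0.
  x = 1: f_y(1, y) = 18*y - 54; vanishes at y ∈ {3}. (1, 3): f_x = -8 ≠ 0.
  x = 2: f_y(2, y) = 22*y - 66; vanishes at y ∈ {3}. (2, 3): f_x = -10 ≠ 0.
  x = 3: f_y(3, y) = 26*y - 78; vanishes at y ∈ {3}. (3, 3): f_x = -12 ≠ 0.
  x = 4: f_y(4, y) = 30*y - 90; vanishes at y ∈ {3}. (4, 3): f_x = -14 ≠ 0.
Only singular point on the grid: (-3, 3).
Classify: substitute x = -3 + u, y = 3 + v and expand: f = -u**2 + 2*u*v**2 + v**2.
No constant or linear terms (consistent with a singular point). Quadratic part: -u**2 + v**2. Cubic part: 2*u*v**2.
The quadratic part v**2 - u**2 = (v − u)(v + u) splits into two distinct linear factors, so there are two distinct tangent lines y − 3 = ±(x − -3) — this is a node (ordinary double point).
Classification: node.


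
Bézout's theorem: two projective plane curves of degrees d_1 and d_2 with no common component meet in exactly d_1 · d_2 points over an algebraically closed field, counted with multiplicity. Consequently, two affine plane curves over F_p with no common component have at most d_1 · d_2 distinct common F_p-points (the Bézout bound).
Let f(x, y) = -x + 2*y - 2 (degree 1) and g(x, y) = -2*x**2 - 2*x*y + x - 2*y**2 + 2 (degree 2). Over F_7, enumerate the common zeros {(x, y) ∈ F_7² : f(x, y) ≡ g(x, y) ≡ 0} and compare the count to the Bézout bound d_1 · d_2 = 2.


Common zeros: {(0, 1)}; count = 1; Bézout bound = 2.

deg(f) = 1, deg(g) = 2, so Bézout bound = 2.
Scan x ∈ F_7. For each x, list the y ∈ F_7 with f(x, y) ≡ 0 and those with g(x, y) ≡ 0 (mod 7); the common zeros in that column are the intersection.
  x = 0: f ≡ 0 at y ∈ {1}; g ≡ 0 at y ∈ {1, 6}; common: {1}.
  x = 1: f ≡ 0 at y ∈ {5}; g ≡ 0 at y ∈ ∅; common: ∅.
  x = 2: f ≡ 0 at y ∈ {2}; g ≡ 0 at y ∈ ∅; common: ∅.
  x = 3: f ≡ 0 at y ∈ {6}; g ≡ 0 at y ∈ {1, 3}; common: ∅.
  x = 4: f ≡ 0 at y ∈ {3}; g ≡ 0 at y ∈ ∅; common: ∅.
  x = 5: f ≡ 0 at y ∈ {0}; g ≡ 0 at y ∈ {3, 6}; common: ∅.
  x = 6: f ≡ 0 at y ∈ {4}; g ≡ 0 at y ∈ ∅; common: ∅.
Collecting: common zeros = {(0, 1)}, so the count is 1.
Comparison with the Bézout bound: 1 ≤ 2 = deg(f)·deg(g), as expected for curves with no common component (the affine F_7-count falls short of the bound because intersections may lie at infinity, over extension fields, or carry multiplicity).


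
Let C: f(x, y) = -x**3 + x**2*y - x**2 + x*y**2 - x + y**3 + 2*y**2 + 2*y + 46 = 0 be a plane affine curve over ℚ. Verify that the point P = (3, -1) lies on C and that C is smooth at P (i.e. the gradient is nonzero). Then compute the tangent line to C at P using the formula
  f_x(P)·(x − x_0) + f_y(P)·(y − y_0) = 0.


Tangent line at P: -39*x + 4*y + 121 = 0.

Step 1: f(3, -1) = 0, so P lies on C.
Step 2: partial derivatives
  f_x(x, y) = -3*x**2 + 2*x*y - 2*x + y**2 - 1, f_y(x, y) = x**2 + 2*x*y + 3*y**2 + 4*y + 2.
  f_x(P) = -39, f_y(P) = 4 (gradient nonzero, so P is smooth).
Step 3: tangent line at P: -39·(x − 3) + 4·(y − -1) = 0.
Expanding: -39*x + 4*y + 121 = 0.


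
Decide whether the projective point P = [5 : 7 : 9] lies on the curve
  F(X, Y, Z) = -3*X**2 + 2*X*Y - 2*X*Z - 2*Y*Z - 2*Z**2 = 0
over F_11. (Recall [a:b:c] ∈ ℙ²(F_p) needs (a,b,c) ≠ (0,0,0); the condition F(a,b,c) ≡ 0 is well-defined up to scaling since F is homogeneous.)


F(5,7,9) ≡ 2 (mod 11); P is NOT on the curve.

Evaluate F(5, 7, 9) term-by-term (mod 11).
  -3*X**2 ↦ -3·25·1·1 = -75
  2*X*Y ↦ 2·5·7·1 = 70
  -2*X*Z ↦ -2·5·1·9 = -90
  -2*Y*Z ↦ -2·1·7·9 = -126
  -2*Z**2 ↦ -2·1·1·81 = -162
Sum: F(5, 7, 9) = (-75) + (70) + (-90) + (-126) + (-162) = -383.
Reducing mod 11: -383 ≡ 2 (mod 11).
Since F(a, b, c) ≡ 2 ≠ 0 (mod 11), P does NOT lie on the curve.


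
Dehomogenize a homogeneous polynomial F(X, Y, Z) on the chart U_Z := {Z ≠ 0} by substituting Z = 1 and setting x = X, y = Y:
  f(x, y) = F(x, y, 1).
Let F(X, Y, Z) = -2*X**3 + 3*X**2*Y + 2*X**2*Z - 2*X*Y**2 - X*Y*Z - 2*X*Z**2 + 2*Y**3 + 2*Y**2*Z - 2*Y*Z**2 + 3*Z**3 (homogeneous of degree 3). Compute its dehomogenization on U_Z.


f(x, y) = -2*x**3 + 3*x**2*y + 2*x**2 - 2*x*y**2 - x*y - 2*x + 2*y**3 + 2*y**2 - 2*y + 3

On U_Z we set Z = 1. Each monomial c·X^i·Y^j·Z^k in F becomes c·x^i·y^j·1^k = c·x^i·y^j.
Substituting Z = 1: F(X, Y, 1) = -2*x**3 + 3*x**2*y + 2*x**2 - 2*x*y**2 - x*y - 2*x + 2*y**3 + 2*y**2 - 2*y + 3.
Note: deg(f) ≤ deg(F) = 3; strict inequality happens when F is divisible by Z (lost terms).


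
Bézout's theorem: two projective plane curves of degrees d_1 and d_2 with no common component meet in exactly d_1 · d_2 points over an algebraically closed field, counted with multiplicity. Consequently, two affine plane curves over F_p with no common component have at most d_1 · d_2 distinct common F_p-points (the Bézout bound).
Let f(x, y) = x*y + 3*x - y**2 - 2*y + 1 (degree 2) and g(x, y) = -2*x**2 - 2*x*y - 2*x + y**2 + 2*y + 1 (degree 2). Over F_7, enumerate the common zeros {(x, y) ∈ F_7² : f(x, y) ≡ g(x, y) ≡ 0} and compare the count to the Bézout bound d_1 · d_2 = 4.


Common zeros: ∅; count = 0; Bézout bound = 4.

deg(f) = 2, deg(g) = 2, so Bézout bound = 4.
Scan x ∈ F_7. For each x, list the y ∈ F_7 with f(x, y) ≡ 0 and those with g(x, y) ≡ 0 (mod 7); the common zeros in that column are the intersection.
  x = 0: f ≡ 0 at y ∈ {2, 3}; g ≡ 0 at y ∈ {6}; common: ∅.
  x = 1: f ≡ 0 at y ∈ ∅; g ≡ 0 at y ∈ ∅; common: ∅.
  x = 2: f ≡ 0 at y ∈ {0}; g ≡ 0 at y ∈ ∅; common: ∅.
  x = 3: f ≡ 0 at y ∈ ∅; g ≡ 0 at y ∈ ∅; common: ∅.
  x = 4: f ≡ 0 at y ∈ {1}; g ≡ 0 at y ∈ ∅; common: ∅.
  x = 5: f ≡ 0 at y ∈ ∅; g ≡ 0 at y ∈ ∅; common: ∅.
  x = 6: f ≡ 0 at y ∈ {5, 6}; g ≡ 0 at y ∈ ∅; common: ∅.
Collecting: common zeros = ∅, so the count is 0.
Comparison with the Bézout bound: 0 ≤ 4 = deg(f)·deg(g), as expected for curves with no common component (the affine F_7-count falls short of the bound because intersections may lie at infinity, over extension fields, or carry multiplicity).


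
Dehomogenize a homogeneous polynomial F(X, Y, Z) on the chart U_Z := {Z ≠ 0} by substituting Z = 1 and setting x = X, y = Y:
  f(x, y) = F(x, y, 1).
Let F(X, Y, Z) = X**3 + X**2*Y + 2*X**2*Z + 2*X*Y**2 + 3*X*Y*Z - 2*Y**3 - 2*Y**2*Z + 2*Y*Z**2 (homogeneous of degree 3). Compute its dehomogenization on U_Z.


f(x, y) = x**3 + x**2*y + 2*x**2 + 2*x*y**2 + 3*x*y - 2*y**3 - 2*y**2 + 2*y

On U_Z we set Z = 1. Each monomial c·X^i·Y^j·Z^k in F becomes c·x^i·y^j·1^k = c·x^i·y^j.
Substituting Z = 1: F(X, Y, 1) = x**3 + x**2*y + 2*x**2 + 2*x*y**2 + 3*x*y - 2*y**3 - 2*y**2 + 2*y.
Note: deg(f) ≤ deg(F) = 3; strict inequality happens when F is divisible by Z (lost terms).


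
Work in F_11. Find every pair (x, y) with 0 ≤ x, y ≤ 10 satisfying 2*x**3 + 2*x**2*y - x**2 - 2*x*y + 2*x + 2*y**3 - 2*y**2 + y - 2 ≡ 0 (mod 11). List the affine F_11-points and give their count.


Affine F_11-points: {(0, 8), (1, 2), (4, 1), (4, 2), (4, 9), (5, 5), (6, 10), (7, 0), (10, 2), (10, 3), (10, 7)}; count = 11.

For each of the 121 pairs (x, y) ∈ F_11², evaluate f(x, y) mod 11. Record the zeros.
  x = 0: [0↦9, 1↦10, 2↦8, 3↦4, 4↦10, 5↦5, 6↦1, 7↦10, 8↦0, 9↦5, 10↦4]  zeros at y ∈ {8}
  x = 1: [0↦1, 1↦2, 2↦0, 3↦7, 4↦2, 5↦8, 6↦4, 7↦2, 8↦3, 9↦8, 10↦7]  zeros at y ∈ {2}
  x = 2: [0↦3, 1↦8, 2↦10, 3↦10, 4↦9, 5↦8, 6↦8, 7↦10, 8↦4, 9↦2, 10↦5]  zeros at y ∈ ∅
  x = 3: [0↦5, 1↦7, 2↦6, 3↦3, 4↦10, 5↦6, 6↦3, 7↦2, 8↦4, 9↦10, 10↦10]  zeros at y ∈ ∅
  x = 4: [0↦8, 1↦0, 2↦0, 3↦9, 4↦6, 5↦3, 6↦1, 7↦1, 8↦4, 9↦0, 10↦1]  zeros at y ∈ {1, 2, 9}
  x = 5: [0↦2, 1↦10, 2↦4, 3↦7, 4↦9, 5↦0, 6↦3, 7↦8, 8↦5, 9↦6, 10↦1]  zeros at y ∈ {5}
  x = 6: [0↦10, 1↦5, 2↦8, 3↦9, 4↦9, 5↦9, 6↦10, 7↦2, 8↦8, 9↦7, 10↦0]  zeros at y ∈ {10}
  x = 7: [0↦0, 1↦8, 2↦2, 3↦5, 4↦7, 5↦9, 6↦1, 7↦6, 8↦3, 9↦4, 10↦10]  zeros at y ∈ {0}
  x = 8: [0↦6, 1↦9, 2↦9, 3↦7, 4↦4, 5↦1, 6↦10, 7↦10, 8↦2, 9↦9, 10↦10]  zeros at y ∈ ∅
  x = 9: [0↦7, 1↦9, 2↦8, 3↦5, 4↦1, 5↦8, 6↦5, 7↦4, 8↦6, 9↦1, 10↦1]  zeros at y ∈ ∅
  x = 10: [0↦4, 1↦9, 2↦0, 3↦0, 4↦10, 5↦9, 6↦9, 7↦0, 8↦5, 9↦3, 10↦6]  zeros at y ∈ {2, 3, 7}
Collecting zeros: affine points = {(0, 8), (1, 2), (4, 1), (4, 2), (4, 9), (5, 5), (6, 10), (7, 0), (10, 2), (10, 3), (10, 7)}.
Total count |C(F_11)_aff| = 11.


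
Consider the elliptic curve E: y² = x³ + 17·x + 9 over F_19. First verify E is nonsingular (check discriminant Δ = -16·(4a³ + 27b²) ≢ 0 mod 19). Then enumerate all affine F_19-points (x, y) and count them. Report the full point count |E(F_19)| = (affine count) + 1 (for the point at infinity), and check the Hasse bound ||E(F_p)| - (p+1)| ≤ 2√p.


Affine points = {(0, 3), (0, 16), (3, 7), (3, 12), (6, 2), (6, 17), (8, 7), (8, 12), (9, 6), (9, 13), (10, 1), (10, 18), (11, 8), (11, 11), (16, 8), (16, 11), (17, 9), (17, 10)}; affine count = 18; |E(F_19)| = 19.

Discriminant check: Δ ∝ 4a³ + 27b² = 4·17³ + 27·9² = 4·4913 + 27·81 ≡ 8 (mod 19). Nonzero ⇒ E is nonsingular.
For each x ∈ F_19, compute rhs = x³ + 17·x + 9 mod 19, then count y ∈ F_19 with y² ≡ rhs.
  x = 0: rhs = 9, matching y values: 3, 16 (2 points).
  x = 1: rhs = 8, matching y values: none (0 points).
  x = 2: rhs = 13, matching y values: none (0 points).
  x = 3: rhs = 11, matching y values: 7, 12 (2 points).
  x = 4: rhs = 8, matching y values: none (0 points).
  x = 5: rhs = 10, matching y values: none (0 points).
  x = 6: rhs = 4, matching y values: 2, 17 (2 points).
  x = 7: rhs = 15, matching y values: none (0 points).
  x = 8: rhs = 11, matching y values: 7, 12 (2 points).
  x = 9: rhs = 17, matching y values: 6, 13 (2 points).
  x = 10: rhs = 1, matching y values: 1, 18 (2 points).
  x = 11: rhs = 7, matching y values: 8, 11 (2 points).
  x = 12: rhs = 3, matching y values: none (0 points).
  x = 13: rhs = 14, matching y values: none (0 points).
  x = 14: rhs = 8, matching y values: none (0 points).
  x = 15: rhs = 10, matching y values: none (0 points).
  x = 16: rhs = 7, matching y values: 8, 11 (2 points).
  x = 17: rhs = 5, matching y values: 9, 10 (2 points).
  x = 18: rhs = 10, matching y values: none (0 points).
Total affine count: 18.
Full point count |E(F_19)| = 18 + 1 = 19.
Hasse bound: |19 − (19+1)| = |-1| = 1 ≤ 2√19 ≈ 8.7178 ✓.
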